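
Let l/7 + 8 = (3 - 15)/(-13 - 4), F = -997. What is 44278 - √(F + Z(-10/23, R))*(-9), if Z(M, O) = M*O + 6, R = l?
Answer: 44278 + 27*I*√16456799/391 ≈ 44278.0 + 280.13*I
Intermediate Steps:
l = -868/17 (l = -56 + 7*((3 - 15)/(-13 - 4)) = -56 + 7*(-12/(-17)) = -56 + 7*(-12*(-1/17)) = -56 + 7*(12/17) = -56 + 84/17 = -868/17 ≈ -51.059)
R = -868/17 ≈ -51.059
Z(M, O) = 6 + M*O
44278 - √(F + Z(-10/23, R))*(-9) = 44278 - √(-997 + (6 - 10/23*(-868/17)))*(-9) = 44278 - √(-997 + (6 + 8680/391))*(-9) = 44278 - √(-997 + 11026/391)*(-9) = 44278 - √(-378801/391)*(-9) = 44278 - 3*I*√16456799/391*(-9) = 44278 - (-27)*I*√16456799/391 = 44278 + 27*I*√16456799/391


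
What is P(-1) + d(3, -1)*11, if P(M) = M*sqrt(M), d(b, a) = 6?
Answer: 66 - I ≈ 66.0 - 1.0*I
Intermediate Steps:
P(M) = M**(3/2)
P(-1) + d(3, -1)*11 = (-1)**(3/2) + 6*11 = -I + 66 = 66 - I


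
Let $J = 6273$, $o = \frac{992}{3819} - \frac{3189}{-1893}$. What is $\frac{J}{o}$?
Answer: $\frac{15116606397}{4685549} \approx 3226.2$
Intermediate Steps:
$o = \frac{4685549}{2409789}$ ($o = 992 \cdot \frac{1}{3819} - - \frac{1063}{631} = \frac{992}{3819} + \frac{1063}{631} = \frac{4685549}{2409789} \approx 1.9444$)
$\frac{J}{o} = \frac{6273}{\frac{4685549}{2409789}} = 6273 \cdot \frac{2409789}{4685549} = \frac{15116606397}{4685549}$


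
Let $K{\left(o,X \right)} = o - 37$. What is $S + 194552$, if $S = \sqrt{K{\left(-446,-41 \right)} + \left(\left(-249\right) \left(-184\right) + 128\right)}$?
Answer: $194552 + 13 \sqrt{269} \approx 1.9477 \cdot 10^{5}$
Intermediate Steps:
$K{\left(o,X \right)} = -37 + o$ ($K{\left(o,X \right)} = o - 37 = -37 + o$)
$S = 13 \sqrt{269}$ ($S = \sqrt{\left(-37 - 446\right) + \left(\left(-249\right) \left(-184\right) + 128\right)} = \sqrt{-483 + \left(45816 + 128\right)} = \sqrt{-483 + 45944} = \sqrt{45461} = 13 \sqrt{269} \approx 213.22$)
$S + 194552 = 13 \sqrt{269} + 194552 = 194552 + 13 \sqrt{269}$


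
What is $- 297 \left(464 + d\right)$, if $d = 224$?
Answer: $-204336$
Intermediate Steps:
$- 297 \left(464 + d\right) = - 297 \left(464 + 224\right) = \left(-297\right) 688 = -204336$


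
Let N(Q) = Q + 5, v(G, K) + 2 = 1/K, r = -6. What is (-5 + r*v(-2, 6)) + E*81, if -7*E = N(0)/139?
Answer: 5433/973 ≈ 5.5838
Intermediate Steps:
v(G, K) = -2 + 1/K
N(Q) = 5 + Q
E = -5/973 (E = -(5 + 0)/(7*139) = -5/(7*139) = -1/7*5/139 = -5/973 ≈ -0.0051387)
(-5 + r*v(-2, 6)) + E*81 = (-5 - 6*(-2 + 1/6)) - 5/973*81 = (-5 - 6*(-2 + 1/6)) - 405/973 = (-5 - 6*(-11/6)) - 405/973 = (-5 + 11) - 405/973 = 6 - 405/973 = 5433/973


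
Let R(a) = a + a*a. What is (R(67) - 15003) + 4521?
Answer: -5926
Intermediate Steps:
R(a) = a + a²
(R(67) - 15003) + 4521 = (67*(1 + 67) - 15003) + 4521 = (67*68 - 15003) + 4521 = (4556 - 15003) + 4521 = -10447 + 4521 = -5926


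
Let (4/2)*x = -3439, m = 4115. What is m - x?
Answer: 11669/2 ≈ 5834.5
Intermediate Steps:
x = -3439/2 (x = (½)*(-3439) = -3439/2 ≈ -1719.5)
m - x = 4115 - 1*(-3439/2) = 4115 + 3439/2 = 11669/2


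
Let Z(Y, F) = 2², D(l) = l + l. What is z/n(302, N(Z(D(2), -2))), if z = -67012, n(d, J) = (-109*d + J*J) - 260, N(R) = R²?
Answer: 33506/16461 ≈ 2.0355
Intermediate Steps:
D(l) = 2*l
Z(Y, F) = 4
n(d, J) = -260 + J² - 109*d (n(d, J) = (-109*d + J²) - 260 = (J² - 109*d) - 260 = -260 + J² - 109*d)
z/n(302, N(Z(D(2), -2))) = -67012/(-260 + (4²)² - 109*302) = -67012/(-260 + 16² - 32918) = -67012/(-260 + 256 - 32918) = -67012/(-32922) = -67012*(-1/32922) = 33506/16461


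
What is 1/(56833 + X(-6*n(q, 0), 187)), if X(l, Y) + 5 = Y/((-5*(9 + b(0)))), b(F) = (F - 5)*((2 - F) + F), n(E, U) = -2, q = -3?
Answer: 5/284327 ≈ 1.7585e-5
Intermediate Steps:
b(F) = -10 + 2*F (b(F) = (-5 + F)*2 = -10 + 2*F)
X(l, Y) = -5 + Y/5 (X(l, Y) = -5 + Y/((-5*(9 + (-10 + 2*0)))) = -5 + Y/((-5*(9 + (-10 + 0)))) = -5 + Y/((-5*(9 - 10))) = -5 + Y/((-5*(-1))) = -5 + Y/5)
1/(56833 + X(-6*n(q, 0), 187)) = 1/(56833 + (-5 + (⅕)*187)) = 1/(56833 + (-5 + 187/5)) = 1/(56833 + 162/5) = 1/(284327/5) = 5/284327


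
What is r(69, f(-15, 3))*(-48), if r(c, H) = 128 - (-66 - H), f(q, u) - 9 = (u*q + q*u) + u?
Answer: -5568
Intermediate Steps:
f(q, u) = 9 + u + 2*q*u (f(q, u) = 9 + ((u*q + q*u) + u) = 9 + ((q*u + q*u) + u) = 9 + (2*q*u + u) = 9 + (u + 2*q*u) = 9 + u + 2*q*u)
r(c, H) = 194 + H (r(c, H) = 128 + (66 + H) = 194 + H)
r(69, f(-15, 3))*(-48) = (194 + (9 + 3 + 2*(-15)*3))*(-48) = (194 + (9 + 3 - 90))*(-48) = (194 - 78)*(-48) = 116*(-48) = -5568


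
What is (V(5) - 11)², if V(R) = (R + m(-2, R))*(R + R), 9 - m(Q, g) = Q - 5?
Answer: 39601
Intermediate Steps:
m(Q, g) = 14 - Q (m(Q, g) = 9 - (Q - 5) = 9 - (-5 + Q) = 9 + (5 - Q) = 14 - Q)
V(R) = 2*R*(16 + R) (V(R) = (R + (14 - 1*(-2)))*(R + R) = (R + (14 + 2))*(2*R) = (R + 16)*(2*R) = (16 + R)*(2*R) = 2*R*(16 + R))
(V(5) - 11)² = (2*5*(16 + 5) - 11)² = (2*5*21 - 11)² = (210 - 11)² = 199² = 39601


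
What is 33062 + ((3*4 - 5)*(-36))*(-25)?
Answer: 39362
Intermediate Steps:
33062 + ((3*4 - 5)*(-36))*(-25) = 33062 + ((12 - 5)*(-36))*(-25) = 33062 + (7*(-36))*(-25) = 33062 - 252*(-25) = 33062 + 6300 = 39362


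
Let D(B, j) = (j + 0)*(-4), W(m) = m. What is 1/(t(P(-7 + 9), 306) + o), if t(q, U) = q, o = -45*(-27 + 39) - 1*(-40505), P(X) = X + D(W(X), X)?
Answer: 1/39959 ≈ 2.5026e-5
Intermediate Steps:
D(B, j) = -4*j (D(B, j) = j*(-4) = -4*j)
P(X) = -3*X (P(X) = X - 4*X = -3*X)
o = 39965 (o = -45*12 + 40505 = -540 + 40505 = 39965)
1/(t(P(-7 + 9), 306) + o) = 1/(-3*(-7 + 9) + 39965) = 1/(-3*2 + 39965) = 1/(-6 + 39965) = 1/39959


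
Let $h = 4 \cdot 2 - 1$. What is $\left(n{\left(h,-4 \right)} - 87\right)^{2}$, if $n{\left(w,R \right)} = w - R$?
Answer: $5776$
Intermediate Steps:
$h = 7$ ($h = 8 - 1 = 7$)
$\left(n{\left(h,-4 \right)} - 87\right)^{2} = \left(\left(7 - -4\right) - 87\right)^{2} = \left(\left(7 + 4\right) - 87\right)^{2} = \left(11 - 87\right)^{2} = \left(-76\right)^{2} = 5776$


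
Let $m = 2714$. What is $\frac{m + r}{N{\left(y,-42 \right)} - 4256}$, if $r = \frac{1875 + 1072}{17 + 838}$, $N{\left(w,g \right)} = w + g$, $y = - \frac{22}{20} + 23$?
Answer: $- \frac{4646834}{7312131} \approx -0.6355$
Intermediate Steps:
$y = \frac{219}{10}$ ($y = \left(-22\right) \frac{1}{20} + 23 = - \frac{11}{10} + 23 = \frac{219}{10} \approx 21.9$)
$N{\left(w,g \right)} = g + w$
$r = \frac{2947}{855} \approx 3.4468$
$\frac{m + r}{N{\left(y,-42 \right)} - 4256} = \frac{2714 + \frac{2947}{855}}{\left(-42 + \frac{219}{10}\right) - 4256} = \frac{2323417}{855 \left(- \frac{201}{10} - 4256\right)} = \frac{2323417}{855 \left(- \frac{42761}{10}\right)} = \frac{2323417}{855} \left(- \frac{10}{42761}\right) = - \frac{4646834}{7312131}$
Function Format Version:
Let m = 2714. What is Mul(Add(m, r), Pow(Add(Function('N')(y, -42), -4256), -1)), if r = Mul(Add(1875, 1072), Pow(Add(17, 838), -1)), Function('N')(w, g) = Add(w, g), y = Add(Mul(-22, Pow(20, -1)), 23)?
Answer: Rational(-4646834, 7312131) ≈ -0.63550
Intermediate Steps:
y = Rational(219, 10) (y = Add(Mul(-22, Rational(1, 20)), 23) = Add(Rational(-11, 10), 23) = Rational(219, 10) ≈ 21.900)
Function('N')(w, g) = Add(g, w)
r = Rational(2947, 855) (r = Mul(2947, Pow(855, -1)) = Mul(2947, Rational(1, 855)) = Rational(2947, 855) ≈ 3.4468)
Mul(Add(m, r), Pow(Add(Function('N')(y, -42), -4256), -1)) = Mul(Add(2714, Rational(2947, 855)), Pow(Add(Add(-42, Rational(219, 10)), -4256), -1)) = Mul(Rational(2323417, 855), Pow(Add(Rational(-201, 10), -4256), -1)) = Mul(Rational(2323417, 855), Pow(Rational(-42761, 10), -1)) = Mul(Rational(2323417, 855), Rational(-10, 42761)) = Rational(-4646834, 7312131)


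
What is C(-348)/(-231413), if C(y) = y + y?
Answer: 696/231413 ≈ 0.0030076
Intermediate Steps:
C(y) = 2*y
C(-348)/(-231413) = (2*(-348))/(-231413) = -696*(-1/231413) = 696/231413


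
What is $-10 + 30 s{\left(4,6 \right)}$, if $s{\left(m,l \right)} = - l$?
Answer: $-190$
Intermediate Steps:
$-10 + 30 s{\left(4,6 \right)} = -10 + 30 \left(\left(-1\right) 6\right) = -10 + 30 \left(-6\right) = -10 - 180 = -190$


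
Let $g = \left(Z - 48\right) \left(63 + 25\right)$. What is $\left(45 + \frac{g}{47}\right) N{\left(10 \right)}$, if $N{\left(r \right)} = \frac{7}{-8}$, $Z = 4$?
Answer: $\frac{12299}{376} \approx 32.71$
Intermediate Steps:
$N{\left(r \right)} = - \frac{7}{8}$ ($N{\left(r \right)} = 7 \left(- \frac{1}{8}\right) = - \frac{7}{8}$)
$g = -3872$ ($g = \left(4 - 48\right) \left(63 + 25\right) = \left(-44\right) 88 = -3872$)
$\left(45 + \frac{g}{47}\right) N{\left(10 \right)} = \left(45 - \frac{3872}{47}\right) \left(- \frac{7}{8}\right) = \left(- \frac{1757}{47}\right) \left(- \frac{7}{8}\right) = \frac{12299}{376}$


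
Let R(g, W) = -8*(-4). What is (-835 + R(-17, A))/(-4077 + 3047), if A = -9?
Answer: 803/1030 ≈ 0.77961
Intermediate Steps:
R(g, W) = 32
(-835 + R(-17, A))/(-4077 + 3047) = (-835 + 32)/(-4077 + 3047) = -803/(-1030) = -803*(-1/1030) = 803/1030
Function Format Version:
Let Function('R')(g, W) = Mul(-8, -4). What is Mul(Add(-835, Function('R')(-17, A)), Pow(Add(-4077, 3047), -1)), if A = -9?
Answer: Rational(803, 1030) ≈ 0.77961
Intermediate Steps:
Function('R')(g, W) = 32
Mul(Add(-835, Function('R')(-17, A)), Pow(Add(-4077, 3047), -1)) = Mul(Add(-835, 32), Pow(Add(-4077, 3047), -1)) = Mul(-803, Pow(-1030, -1)) = Mul(-803, Rational(-1, 1030)) = Rational(803, 1030)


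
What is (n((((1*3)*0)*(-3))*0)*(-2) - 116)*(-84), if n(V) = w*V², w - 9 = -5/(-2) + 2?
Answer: 9744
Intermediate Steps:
w = 27/2 (w = 9 + (-5/(-2) + 2) = 9 + (-5*(-½) + 2) = 9 + (5/2 + 2) = 9 + 9/2 = 27/2 ≈ 13.500)
n(V) = 27*V²/2
(n((((1*3)*0)*(-3))*0)*(-2) - 116)*(-84) = ((27*((((1*3)*0)*(-3))*0)²/2)*(-2) - 116)*(-84) = ((27*(((3*0)*(-3))*0)²/2)*(-2) - 116)*(-84) = ((27*((0*(-3))*0)²/2)*(-2) - 116)*(-84) = ((27*(0*0)²/2)*(-2) - 116)*(-84) = (((27/2)*0²)*(-2) - 116)*(-84) = (((27/2)*0)*(-2) - 116)*(-84) = (0*(-2) - 116)*(-84) = (0 - 116)*(-84) = -116*(-84) = 9744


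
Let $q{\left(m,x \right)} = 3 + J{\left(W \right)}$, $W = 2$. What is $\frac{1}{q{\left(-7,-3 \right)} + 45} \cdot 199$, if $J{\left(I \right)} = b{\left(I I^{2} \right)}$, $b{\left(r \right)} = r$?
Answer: $\frac{199}{56} \approx 3.5536$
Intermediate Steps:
$J{\left(I \right)} = I^{3}$ ($J{\left(I \right)} = I I^{2} = I^{3}$)
$q{\left(m,x \right)} = 11$ ($q{\left(m,x \right)} = 3 + 2^{3} = 3 + 8 = 11$)
$\frac{1}{q{\left(-7,-3 \right)} + 45} \cdot 199 = \frac{1}{11 + 45} \cdot 199 = \frac{1}{56} \cdot 199 = \frac{199}{56}$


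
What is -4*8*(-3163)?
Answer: 101216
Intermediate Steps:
-4*8*(-3163) = -32*(-3163) = 101216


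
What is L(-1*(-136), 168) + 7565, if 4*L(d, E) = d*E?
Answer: 13277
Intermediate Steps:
L(d, E) = E*d/4 (L(d, E) = (d*E)/4 = (E*d)/4 = E*d/4)
L(-1*(-136), 168) + 7565 = (¼)*168*(-1*(-136)) + 7565 = (¼)*168*136 + 7565 = 5712 + 7565 = 13277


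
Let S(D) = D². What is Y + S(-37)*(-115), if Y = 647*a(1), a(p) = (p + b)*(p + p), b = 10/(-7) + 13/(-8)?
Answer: -4482585/28 ≈ -1.6009e+5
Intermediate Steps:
b = -171/56 (b = 10*(-⅐) + 13*(-⅛) = -10/7 - 13/8 = -171/56 ≈ -3.0536)
a(p) = 2*p*(-171/56 + p) (a(p) = (p - 171/56)*(p + p) = (-171/56 + p)*(2*p) = 2*p*(-171/56 + p))
Y = -74405/28 (Y = 647*((1/28)*1*(-171 + 56*1)) = 647*((1/28)*1*(-171 + 56)) = 647*((1/28)*1*(-115)) = 647*(-115/28) = -74405/28 ≈ -2657.3)
Y + S(-37)*(-115) = -74405/28 + (-37)²*(-115) = -74405/28 + 1369*(-115) = -74405/28 - 157435 = -4482585/28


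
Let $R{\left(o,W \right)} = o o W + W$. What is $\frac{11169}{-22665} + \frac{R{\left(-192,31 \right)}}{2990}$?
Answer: $\frac{1724567111}{4517890} \approx 381.72$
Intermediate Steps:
$R{\left(o,W \right)} = W + W o^{2}$ ($R{\left(o,W \right)} = o W o + W = W o^{2} + W = W + W o^{2}$)
$\frac{11169}{-22665} + \frac{R{\left(-192,31 \right)}}{2990} = \frac{11169}{-22665} + \frac{31 \left(1 + \left(-192\right)^{2}\right)}{2990} = 11169 \left(- \frac{1}{22665}\right) + 31 \left(1 + 36864\right) \frac{1}{2990} = - \frac{3723}{7555} + 31 \cdot 36865 \cdot \frac{1}{2990} = - \frac{3723}{7555} + 1142815 \cdot \frac{1}{2990} = - \frac{3723}{7555} + \frac{228563}{598} = \frac{1724567111}{4517890}$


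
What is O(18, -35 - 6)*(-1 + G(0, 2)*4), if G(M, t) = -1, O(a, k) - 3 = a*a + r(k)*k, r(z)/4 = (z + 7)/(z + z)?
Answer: -1295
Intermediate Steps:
r(z) = 2*(7 + z)/z (r(z) = 4*((z + 7)/(z + z)) = 4*((7 + z)/((2*z))) = 4*((7 + z)*(1/(2*z))) = 4*((7 + z)/(2*z)) = 2*(7 + z)/z)
O(a, k) = 3 + a² + k*(2 + 14/k) (O(a, k) = 3 + (a*a + (2 + 14/k)*k) = 3 + (a² + k*(2 + 14/k)) = 3 + a² + k*(2 + 14/k))
O(18, -35 - 6)*(-1 + G(0, 2)*4) = (17 + 18² + 2*(-35 - 6))*(-1 - 1*4) = (17 + 324 + 2*(-41))*(-1 - 4) = (17 + 324 - 82)*(-5) = 259*(-5) = -1295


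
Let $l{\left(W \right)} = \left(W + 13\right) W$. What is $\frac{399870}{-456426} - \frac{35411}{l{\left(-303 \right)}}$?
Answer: $- \frac{2849948777}{2228119590} \approx -1.2791$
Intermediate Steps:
$l{\left(W \right)} = W \left(13 + W\right)$ ($l{\left(W \right)} = \left(13 + W\right) W = W \left(13 + W\right)$)
$\frac{399870}{-456426} - \frac{35411}{l{\left(-303 \right)}} = \frac{399870}{-456426} - \frac{35411}{\left(-303\right) \left(13 - 303\right)} = 399870 \left(- \frac{1}{456426}\right) - \frac{35411}{\left(-303\right) \left(-290\right)} = - \frac{22215}{25357} - \frac{35411}{87870} = - \frac{2849948777}{2228119590}$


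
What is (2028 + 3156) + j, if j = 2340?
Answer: 7524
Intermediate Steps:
(2028 + 3156) + j = (2028 + 3156) + 2340 = 5184 + 2340 = 7524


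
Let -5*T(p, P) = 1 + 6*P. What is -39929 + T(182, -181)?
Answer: -39712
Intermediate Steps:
T(p, P) = -⅕ - 6*P/5 (T(p, P) = -(1 + 6*P)/5 = -⅕ - 6*P/5)
-39929 + T(182, -181) = -39929 + (-⅕ - 6/5*(-181)) = -39929 + (-⅕ + 1086/5) = -39929 + 217 = -39712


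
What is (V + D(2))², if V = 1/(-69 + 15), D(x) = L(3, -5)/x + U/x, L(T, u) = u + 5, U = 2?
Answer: 2809/2916 ≈ 0.96331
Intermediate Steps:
L(T, u) = 5 + u
D(x) = 2/x (D(x) = (5 - 5)/x + 2/x = 0/x + 2/x = 0 + 2/x = 2/x)
V = -1/54 (V = 1/(-54) = -1/54 ≈ -0.018519)
(V + D(2))² = (-1/54 + 2/2)² = (-1/54 + 2*(½))² = (-1/54 + 1)² = (53/54)² = 2809/2916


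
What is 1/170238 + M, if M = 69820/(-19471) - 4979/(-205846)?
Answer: -607545292146488/170579644939227 ≈ -3.5617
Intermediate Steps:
M = -14275221611/4008027466 (M = 69820*(-1/19471) - 4979*(-1/205846) = -69820/19471 + 4979/205846 = -14275221611/4008027466 ≈ -3.5617)
1/170238 + M = 1/170238 - 14275221611/4008027466 = -607545292146488/170579644939227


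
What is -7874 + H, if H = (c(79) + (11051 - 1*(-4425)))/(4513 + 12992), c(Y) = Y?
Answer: -9187921/1167 ≈ -7873.1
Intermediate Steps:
H = 1037/1167 (H = (79 + (11051 - 1*(-4425)))/(4513 + 12992) = (79 + (11051 + 4425))/17505 = (79 + 15476)*(1/17505) = 15555*(1/17505) = 1037/1167 ≈ 0.88860)
-7874 + H = -7874 + 1037/1167 = -9187921/1167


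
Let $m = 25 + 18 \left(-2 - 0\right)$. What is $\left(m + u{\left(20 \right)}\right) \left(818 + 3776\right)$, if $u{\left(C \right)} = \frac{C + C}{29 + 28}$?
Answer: $- \frac{2696678}{57} \approx -47310.0$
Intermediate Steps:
$u{\left(C \right)} = \frac{2 C}{57}$
$m = -11$ ($m = 25 + 18 \left(-2 + 0\right) = 25 + 18 \left(-2\right) = 25 - 36 = -11$)
$\left(m + u{\left(20 \right)}\right) \left(818 + 3776\right) = \left(-11 + \frac{2}{57} \cdot 20\right) \left(818 + 3776\right) = \left(-11 + \frac{40}{57}\right) 4594 = \left(- \frac{587}{57}\right) 4594 = - \frac{2696678}{57}$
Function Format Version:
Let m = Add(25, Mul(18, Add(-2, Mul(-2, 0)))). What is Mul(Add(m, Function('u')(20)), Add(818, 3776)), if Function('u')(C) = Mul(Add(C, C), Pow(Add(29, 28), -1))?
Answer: Rational(-2696678, 57) ≈ -47310.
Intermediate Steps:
Function('u')(C) = Mul(Rational(2, 57), C) (Function('u')(C) = Mul(Mul(2, C), Pow(57, -1)) = Mul(Mul(2, C), Rational(1, 57)) = Mul(Rational(2, 57), C))
m = -11 (m = Add(25, Mul(18, Add(-2, 0))) = Add(25, Mul(18, -2)) = Add(25, -36) = -11)
Mul(Add(m, Function('u')(20)), Add(818, 3776)) = Mul(Add(-11, Mul(Rational(2, 57), 20)), Add(818, 3776)) = Mul(Add(-11, Rational(40, 57)), 4594) = Mul(Rational(-587, 57), 4594) = Rational(-2696678, 57)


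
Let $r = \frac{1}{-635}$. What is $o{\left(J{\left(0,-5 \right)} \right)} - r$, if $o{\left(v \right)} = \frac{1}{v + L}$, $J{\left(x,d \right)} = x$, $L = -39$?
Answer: $- \frac{596}{24765} \approx -0.024066$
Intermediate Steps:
$o{\left(v \right)} = \frac{1}{-39 + v}$ ($o{\left(v \right)} = \frac{1}{v - 39} = \frac{1}{-39 + v}$)
$r = - \frac{1}{635} \approx -0.0015748$
$o{\left(J{\left(0,-5 \right)} \right)} - r = \frac{1}{-39 + 0} - - \frac{1}{635} = \frac{1}{-39} + \frac{1}{635} = - \frac{1}{39} + \frac{1}{635} = - \frac{596}{24765}$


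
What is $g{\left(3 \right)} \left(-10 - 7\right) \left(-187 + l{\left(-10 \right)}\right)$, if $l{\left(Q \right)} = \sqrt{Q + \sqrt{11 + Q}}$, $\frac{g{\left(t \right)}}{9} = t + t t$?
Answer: $343332 - 5508 i \approx 3.4333 \cdot 10^{5} - 5508.0 i$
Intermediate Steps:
$g{\left(t \right)} = 9 t + 9 t^{2}$ ($g{\left(t \right)} = 9 \left(t + t t\right) = 9 \left(t + t^{2}\right) = 9 t + 9 t^{2}$)
$g{\left(3 \right)} \left(-10 - 7\right) \left(-187 + l{\left(-10 \right)}\right) = 9 \cdot 3 \left(1 + 3\right) \left(-10 - 7\right) \left(-187 + \sqrt{-10 + \sqrt{11 - 10}}\right) = 9 \cdot 3 \cdot 4 \left(-17\right) \left(-187 + \sqrt{-10 + \sqrt{1}}\right) = 108 \left(-17\right) \left(-187 + \sqrt{-10 + 1}\right) = - 1836 \left(-187 + \sqrt{-9}\right) = - 1836 \left(-187 + 3 i\right) = 343332 - 5508 i$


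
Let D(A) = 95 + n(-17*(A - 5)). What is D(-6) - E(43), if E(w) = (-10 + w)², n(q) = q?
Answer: -807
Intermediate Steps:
D(A) = 180 - 17*A (D(A) = 95 - 17*(A - 5) = 95 - 17*(-5 + A) = 95 + (85 - 17*A) = 180 - 17*A)
D(-6) - E(43) = (180 - 17*(-6)) - (-10 + 43)² = (180 + 102) - 1*33² = 282 - 1*1089 = 282 - 1089 = -807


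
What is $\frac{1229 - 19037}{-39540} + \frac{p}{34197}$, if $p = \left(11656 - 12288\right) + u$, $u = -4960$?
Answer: $\frac{10774236}{37559705} \approx 0.28686$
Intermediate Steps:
$p = -5592$ ($p = \left(11656 - 12288\right) - 4960 = -632 - 4960 = -5592$)
$\frac{1229 - 19037}{-39540} + \frac{p}{34197} = \frac{1229 - 19037}{-39540} - \frac{5592}{34197} = \left(-17808\right) \left(- \frac{1}{39540}\right) - \frac{1864}{11399} = \frac{1484}{3295} - \frac{1864}{11399} = \frac{10774236}{37559705}$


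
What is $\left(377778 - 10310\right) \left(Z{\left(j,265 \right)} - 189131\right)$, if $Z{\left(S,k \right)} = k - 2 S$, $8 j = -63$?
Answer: $-69396423667$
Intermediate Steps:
$j = - \frac{63}{8}$ ($j = \frac{1}{8} \left(-63\right) = - \frac{63}{8} \approx -7.875$)
$\left(377778 - 10310\right) \left(Z{\left(j,265 \right)} - 189131\right) = \left(377778 - 10310\right) \left(\left(265 - - \frac{63}{4}\right) - 189131\right) = 367468 \left(\left(265 + \frac{63}{4}\right) - 189131\right) = 367468 \left(\frac{1123}{4} - 189131\right) = 367468 \left(- \frac{755401}{4}\right) = -69396423667$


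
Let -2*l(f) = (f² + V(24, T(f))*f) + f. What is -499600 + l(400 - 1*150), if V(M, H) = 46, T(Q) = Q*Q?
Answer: -536725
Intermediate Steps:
T(Q) = Q²
l(f) = -47*f/2 - f²/2 (l(f) = -((f² + 46*f) + f)/2 = -(f² + 47*f)/2 = -47*f/2 - f²/2)
-499600 + l(400 - 1*150) = -499600 - (400 - 1*150)*(47 + (400 - 1*150))/2 = -499600 - (400 - 150)*(47 + (400 - 150))/2 = -499600 - ½*250*(47 + 250) = -499600 - ½*250*297 = -499600 - 37125 = -536725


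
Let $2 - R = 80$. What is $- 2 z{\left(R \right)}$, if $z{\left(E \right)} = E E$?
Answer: $-12168$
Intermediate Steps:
$R = -78$ ($R = 2 - 80 = -78$)
$z{\left(E \right)} = E^{2}$
$- 2 z{\left(R \right)} = - 2 \left(-78\right)^{2} = \left(-2\right) 6084 = -12168$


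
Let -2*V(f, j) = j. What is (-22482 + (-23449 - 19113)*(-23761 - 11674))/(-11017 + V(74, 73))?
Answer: -3016323976/22107 ≈ -1.3644e+5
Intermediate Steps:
V(f, j) = -j/2
(-22482 + (-23449 - 19113)*(-23761 - 11674))/(-11017 + V(74, 73)) = (-22482 + (-23449 - 19113)*(-23761 - 11674))/(-11017 - ½*73) = (-22482 - 42562*(-35435))/(-11017 - 73/2) = (-22482 + 1508184470)/(-22107/2) = 1508161988*(-2/22107) = -3016323976/22107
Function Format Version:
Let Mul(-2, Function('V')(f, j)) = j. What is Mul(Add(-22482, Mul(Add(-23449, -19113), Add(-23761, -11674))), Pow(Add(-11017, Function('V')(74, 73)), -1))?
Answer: Rational(-3016323976, 22107) ≈ -1.3644e+5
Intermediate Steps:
Function('V')(f, j) = Mul(Rational(-1, 2), j)
Mul(Add(-22482, Mul(Add(-23449, -19113), Add(-23761, -11674))), Pow(Add(-11017, Function('V')(74, 73)), -1)) = Mul(Add(-22482, Mul(Add(-23449, -19113), Add(-23761, -11674))), Pow(Add(-11017, Mul(Rational(-1, 2), 73)), -1)) = Mul(Add(-22482, Mul(-42562, -35435)), Pow(Add(-11017, Rational(-73, 2)), -1)) = Mul(Add(-22482, 1508184470), Pow(Rational(-22107, 2), -1)) = Mul(1508161988, Rational(-2, 22107)) = Rational(-3016323976, 22107)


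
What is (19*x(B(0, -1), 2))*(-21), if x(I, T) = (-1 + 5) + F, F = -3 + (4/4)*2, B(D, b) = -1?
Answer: -1197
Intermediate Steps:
F = -1 (F = -3 + (4*(¼))*2 = -3 + 1*2 = -3 + 2 = -1)
x(I, T) = 3 (x(I, T) = (-1 + 5) - 1 = 4 - 1 = 3)
(19*x(B(0, -1), 2))*(-21) = (19*3)*(-21) = 57*(-21) = -1197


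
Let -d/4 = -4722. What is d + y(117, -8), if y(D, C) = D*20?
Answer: 21228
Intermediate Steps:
d = 18888 (d = -4*(-4722) = 18888)
y(D, C) = 20*D
d + y(117, -8) = 18888 + 20*117 = 18888 + 2340 = 21228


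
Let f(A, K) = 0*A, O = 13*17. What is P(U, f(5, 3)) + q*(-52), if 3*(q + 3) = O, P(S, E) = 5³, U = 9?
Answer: -10649/3 ≈ -3549.7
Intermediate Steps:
O = 221
f(A, K) = 0
P(S, E) = 125
q = 212/3 (q = -3 + (⅓)*221 = -3 + 221/3 = 212/3 ≈ 70.667)
P(U, f(5, 3)) + q*(-52) = 125 + (212/3)*(-52) = 125 - 11024/3 = -10649/3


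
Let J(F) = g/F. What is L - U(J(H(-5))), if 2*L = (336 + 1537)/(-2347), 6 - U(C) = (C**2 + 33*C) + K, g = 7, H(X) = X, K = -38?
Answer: -10401789/117350 ≈ -88.639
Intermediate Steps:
J(F) = 7/F
U(C) = 44 - C**2 - 33*C (U(C) = 6 - ((C**2 + 33*C) - 38) = 6 - (-38 + C**2 + 33*C) = 6 + (38 - C**2 - 33*C) = 44 - C**2 - 33*C)
L = -1873/4694 (L = ((336 + 1537)/(-2347))/2 = (1873*(-1/2347))/2 = (1/2)*(-1873/2347) = -1873/4694 ≈ -0.39902)
L - U(J(H(-5))) = -1873/4694 - (44 - (7/(-5))**2 - 231/(-5)) = -1873/4694 - (44 - (7*(-1/5))**2 - 231*(-1)/5) = -1873/4694 - (44 - (-7/5)**2 - 33*(-7/5)) = -1873/4694 - (44 - 1*49/25 + 231/5) = -1873/4694 - (44 - 49/25 + 231/5) = -1873/4694 - 1*2206/25 = -1873/4694 - 2206/25 = -10401789/117350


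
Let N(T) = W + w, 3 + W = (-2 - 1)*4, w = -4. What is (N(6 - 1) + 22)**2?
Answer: 9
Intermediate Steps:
W = -15 (W = -3 + (-2 - 1)*4 = -3 - 3*4 = -3 - 12 = -15)
N(T) = -19 (N(T) = -15 - 4 = -19)
(N(6 - 1) + 22)**2 = (-19 + 22)**2 = 3**2 = 9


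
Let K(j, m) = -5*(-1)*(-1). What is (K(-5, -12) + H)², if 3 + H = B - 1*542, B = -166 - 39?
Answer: 570025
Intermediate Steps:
K(j, m) = -5 (K(j, m) = 5*(-1) = -5)
B = -205
H = -750 (H = -3 + (-205 - 1*542) = -3 + (-205 - 542) = -3 - 747 = -750)
(K(-5, -12) + H)² = (-5 - 750)² = (-755)² = 570025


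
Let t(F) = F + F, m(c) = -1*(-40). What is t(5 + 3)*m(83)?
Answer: 640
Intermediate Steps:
m(c) = 40
t(F) = 2*F
t(5 + 3)*m(83) = (2*(5 + 3))*40 = (2*8)*40 = 16*40 = 640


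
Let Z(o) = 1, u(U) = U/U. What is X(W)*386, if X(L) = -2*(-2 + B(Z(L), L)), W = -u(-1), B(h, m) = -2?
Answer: 3088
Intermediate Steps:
u(U) = 1
W = -1 (W = -1*1 = -1)
X(L) = 8 (X(L) = -2*(-2 - 2) = -2*(-4) = 8)
X(W)*386 = 8*386 = 3088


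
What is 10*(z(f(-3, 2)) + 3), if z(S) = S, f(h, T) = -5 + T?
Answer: 0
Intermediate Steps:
10*(z(f(-3, 2)) + 3) = 10*((-5 + 2) + 3) = 10*(-3 + 3) = 10*0 = 0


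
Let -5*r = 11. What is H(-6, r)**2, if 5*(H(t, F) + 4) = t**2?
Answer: 256/25 ≈ 10.240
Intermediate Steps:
r = -11/5 (r = -1/5*11 = -11/5 ≈ -2.2000)
H(t, F) = -4 + t**2/5
H(-6, r)**2 = (-4 + (1/5)*(-6)**2)**2 = (-4 + (1/5)*36)**2 = (-4 + 36/5)**2 = (16/5)**2 = 256/25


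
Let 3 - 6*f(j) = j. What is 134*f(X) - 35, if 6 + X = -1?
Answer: 565/3 ≈ 188.33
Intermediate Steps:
X = -7 (X = -6 - 1 = -7)
f(j) = ½ - j/6
134*f(X) - 35 = 134*(½ - ⅙*(-7)) - 35 = 134*(½ + 7/6) - 35 = 134*(5/3) - 35 = 670/3 - 35 = 565/3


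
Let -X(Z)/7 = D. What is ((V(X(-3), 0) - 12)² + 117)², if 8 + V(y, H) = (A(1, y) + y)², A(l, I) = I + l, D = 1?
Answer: 498093124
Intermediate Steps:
X(Z) = -7 (X(Z) = -7*1 = -7)
V(y, H) = -8 + (1 + 2*y)² (V(y, H) = -8 + ((y + 1) + y)² = -8 + ((1 + y) + y)² = -8 + (1 + 2*y)²)
((V(X(-3), 0) - 12)² + 117)² = (((-8 + (1 + 2*(-7))²) - 12)² + 117)² = (((-8 + (1 - 14)²) - 12)² + 117)² = (((-8 + (-13)²) - 12)² + 117)² = (((-8 + 169) - 12)² + 117)² = ((161 - 12)² + 117)² = (149² + 117)² = (22201 + 117)² = 22318² = 498093124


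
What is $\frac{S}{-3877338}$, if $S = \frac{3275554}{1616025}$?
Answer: $- \frac{1637777}{3132937570725} \approx -5.2276 \cdot 10^{-7}$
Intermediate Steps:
$S = \frac{3275554}{1616025}$ ($S = 3275554 \cdot \frac{1}{1616025} = \frac{3275554}{1616025} \approx 2.0269$)
$\frac{S}{-3877338} = \frac{3275554}{1616025 \left(-3877338\right)} = \frac{3275554}{1616025} \left(- \frac{1}{3877338}\right) = - \frac{1637777}{3132937570725}$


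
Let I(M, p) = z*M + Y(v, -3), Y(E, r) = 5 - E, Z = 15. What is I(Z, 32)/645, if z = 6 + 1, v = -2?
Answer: 112/645 ≈ 0.17364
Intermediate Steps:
z = 7
I(M, p) = 7 + 7*M (I(M, p) = 7*M + (5 - 1*(-2)) = 7*M + (5 + 2) = 7*M + 7 = 7 + 7*M)
I(Z, 32)/645 = (7 + 7*15)/645 = (7 + 105)*(1/645) = 112*(1/645) = 112/645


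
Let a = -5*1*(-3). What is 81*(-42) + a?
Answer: -3387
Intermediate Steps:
a = 15 (a = -5*(-3) = 15)
81*(-42) + a = 81*(-42) + 15 = -3402 + 15 = -3387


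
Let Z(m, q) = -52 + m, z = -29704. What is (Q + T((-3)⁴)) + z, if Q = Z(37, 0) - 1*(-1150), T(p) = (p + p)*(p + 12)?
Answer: -13503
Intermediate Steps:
T(p) = 2*p*(12 + p) (T(p) = (2*p)*(12 + p) = 2*p*(12 + p))
Q = 1135 (Q = (-52 + 37) - 1*(-1150) = -15 + 1150 = 1135)
(Q + T((-3)⁴)) + z = (1135 + 2*(-3)⁴*(12 + (-3)⁴)) - 29704 = (1135 + 2*81*(12 + 81)) - 29704 = (1135 + 2*81*93) - 29704 = (1135 + 15066) - 29704 = 16201 - 29704 = -13503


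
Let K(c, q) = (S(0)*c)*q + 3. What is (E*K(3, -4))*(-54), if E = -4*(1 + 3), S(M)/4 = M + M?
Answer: 2592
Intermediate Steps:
S(M) = 8*M (S(M) = 4*(M + M) = 4*(2*M) = 8*M)
K(c, q) = 3 (K(c, q) = ((8*0)*c)*q + 3 = (0*c)*q + 3 = 0*q + 3 = 0 + 3 = 3)
E = -16 (E = -4*4 = -16)
(E*K(3, -4))*(-54) = -16*3*(-54) = -48*(-54) = 2592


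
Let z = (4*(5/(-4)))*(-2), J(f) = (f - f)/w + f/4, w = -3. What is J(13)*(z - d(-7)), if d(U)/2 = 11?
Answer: -39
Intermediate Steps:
d(U) = 22 (d(U) = 2*11 = 22)
J(f) = f/4 (J(f) = (f - f)/(-3) + f/4 = 0*(-⅓) + f*(¼) = 0 + f/4 = f/4)
z = 10 (z = (4*(5*(-¼)))*(-2) = (4*(-5/4))*(-2) = -5*(-2) = 10)
J(13)*(z - d(-7)) = ((¼)*13)*(10 - 1*22) = 13*(10 - 22)/4 = (13/4)*(-12) = -39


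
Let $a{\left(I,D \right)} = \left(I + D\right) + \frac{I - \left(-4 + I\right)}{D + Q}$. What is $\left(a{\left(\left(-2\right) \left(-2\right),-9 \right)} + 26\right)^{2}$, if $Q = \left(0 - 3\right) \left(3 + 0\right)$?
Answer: $\frac{34969}{81} \approx 431.72$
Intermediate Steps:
$Q = -9$ ($Q = \left(-3\right) 3 = -9$)
$a{\left(I,D \right)} = D + I + \frac{4}{-9 + D}$ ($a{\left(I,D \right)} = \left(I + D\right) + \frac{I - \left(-4 + I\right)}{D - 9} = \left(D + I\right) + \frac{4}{-9 + D} = D + I + \frac{4}{-9 + D}$)
$\left(a{\left(\left(-2\right) \left(-2\right),-9 \right)} + 26\right)^{2} = \left(\frac{4 + \left(-9\right)^{2} - -81 - 9 \left(\left(-2\right) \left(-2\right)\right) - 9 \left(\left(-2\right) \left(-2\right)\right)}{-9 - 9} + 26\right)^{2} = \left(\frac{4 + 81 + 81 - 36 - 36}{-18} + 26\right)^{2} = \left(- \frac{4 + 81 + 81 - 36 - 36}{18} + 26\right)^{2} = \left(\left(- \frac{1}{18}\right) 94 + 26\right)^{2} = \left(- \frac{47}{9} + 26\right)^{2} = \left(\frac{187}{9}\right)^{2} = \frac{34969}{81}$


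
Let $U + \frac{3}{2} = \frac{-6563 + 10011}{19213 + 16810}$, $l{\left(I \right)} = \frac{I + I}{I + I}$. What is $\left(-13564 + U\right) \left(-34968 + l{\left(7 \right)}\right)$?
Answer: $\frac{34174407102139}{72046} \approx 4.7434 \cdot 10^{8}$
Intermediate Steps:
$l{\left(I \right)} = 1$ ($l{\left(I \right)} = \frac{2 I}{2 I} = 2 I \frac{1}{2 I} = 1$)
$U = - \frac{101173}{72046}$ ($U = - \frac{3}{2} + \frac{-6563 + 10011}{19213 + 16810} = - \frac{3}{2} + \frac{3448}{36023} = - \frac{101173}{72046} \approx -1.4043$)
$\left(-13564 + U\right) \left(-34968 + l{\left(7 \right)}\right) = \left(-13564 - \frac{101173}{72046}\right) \left(-34968 + 1\right) = \left(- \frac{977333117}{72046}\right) \left(-34967\right) = \frac{34174407102139}{72046}$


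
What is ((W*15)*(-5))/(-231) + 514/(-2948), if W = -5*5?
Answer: -85549/10318 ≈ -8.2912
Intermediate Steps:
W = -25
((W*15)*(-5))/(-231) + 514/(-2948) = (-25*15*(-5))/(-231) + 514/(-2948) = -375*(-5)*(-1/231) + 514*(-1/2948) = 1875*(-1/231) - 257/1474 = -625/77 - 257/1474 = -85549/10318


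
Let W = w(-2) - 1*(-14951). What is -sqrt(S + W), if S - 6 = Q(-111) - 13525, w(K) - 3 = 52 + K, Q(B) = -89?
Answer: -2*sqrt(349) ≈ -37.363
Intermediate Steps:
w(K) = 55 + K (w(K) = 3 + (52 + K) = 55 + K)
S = -13608 (S = 6 + (-89 - 13525) = 6 - 13614 = -13608)
W = 15004 (W = (55 - 2) - 1*(-14951) = 53 + 14951 = 15004)
-sqrt(S + W) = -sqrt(-13608 + 15004) = -sqrt(1396) = -2*sqrt(349)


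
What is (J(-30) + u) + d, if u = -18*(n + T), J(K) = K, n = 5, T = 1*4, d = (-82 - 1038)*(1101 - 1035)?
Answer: -74112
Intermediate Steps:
d = -73920 (d = -1120*66 = -73920)
T = 4
u = -162 (u = -18*(5 + 4) = -18*9 = -162)
(J(-30) + u) + d = (-30 - 162) - 73920 = -192 - 73920 = -74112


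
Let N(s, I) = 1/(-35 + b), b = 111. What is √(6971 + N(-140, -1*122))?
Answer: √10066143/38 ≈ 83.493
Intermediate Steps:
N(s, I) = 1/76 (N(s, I) = 1/(-35 + 111) = 1/76)
√(6971 + N(-140, -1*122)) = √(6971 + 1/76) = √(529797/76) = √10066143/38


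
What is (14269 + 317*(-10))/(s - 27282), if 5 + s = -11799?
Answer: -11099/39086 ≈ -0.28396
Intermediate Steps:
s = -11804 (s = -5 - 11799 = -11804)
(14269 + 317*(-10))/(s - 27282) = (14269 + 317*(-10))/(-11804 - 27282) = (14269 - 3170)/(-39086) = 11099*(-1/39086) = -11099/39086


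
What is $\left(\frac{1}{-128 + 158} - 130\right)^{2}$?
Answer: $\frac{15202201}{900} \approx 16891.0$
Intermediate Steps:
$\left(\frac{1}{-128 + 158} - 130\right)^{2} = \left(\frac{1}{30} - 130\right)^{2} = \left(- \frac{3899}{30}\right)^{2} = \frac{15202201}{900}$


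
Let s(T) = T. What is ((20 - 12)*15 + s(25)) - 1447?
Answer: -1302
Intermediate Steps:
((20 - 12)*15 + s(25)) - 1447 = ((20 - 12)*15 + 25) - 1447 = (8*15 + 25) - 1447 = (120 + 25) - 1447 = 145 - 1447 = -1302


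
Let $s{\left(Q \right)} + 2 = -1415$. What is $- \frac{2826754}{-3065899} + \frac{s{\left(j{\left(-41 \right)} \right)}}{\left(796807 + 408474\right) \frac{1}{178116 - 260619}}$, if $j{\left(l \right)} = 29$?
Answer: $\frac{361831323872023}{3695269812619} \approx 97.917$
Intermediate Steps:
$s{\left(Q \right)} = -1417$ ($s{\left(Q \right)} = -2 - 1415 = -1417$)
$- \frac{2826754}{-3065899} + \frac{s{\left(j{\left(-41 \right)} \right)}}{\left(796807 + 408474\right) \frac{1}{178116 - 260619}} = - \frac{2826754}{-3065899} - \frac{1417}{\left(796807 + 408474\right) \frac{1}{178116 - 260619}} = \left(-2826754\right) \left(- \frac{1}{3065899}\right) - \frac{1417}{1205281 \frac{1}{-82503}} = \frac{2826754}{3065899} - \frac{1417}{1205281 \left(- \frac{1}{82503}\right)} = \frac{2826754}{3065899} - \frac{1417}{- \frac{1205281}{82503}} = \frac{2826754}{3065899} - - \frac{116906751}{1205281} = \frac{2826754}{3065899} + \frac{116906751}{1205281} = \frac{361831323872023}{3695269812619}$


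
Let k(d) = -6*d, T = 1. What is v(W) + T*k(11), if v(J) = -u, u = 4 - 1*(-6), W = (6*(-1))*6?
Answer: -76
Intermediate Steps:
W = -36 (W = -6*6 = -36)
u = 10 (u = 4 + 6 = 10)
v(J) = -10 (v(J) = -1*10 = -10)
v(W) + T*k(11) = -10 + 1*(-6*11) = -10 + 1*(-66) = -10 - 66 = -76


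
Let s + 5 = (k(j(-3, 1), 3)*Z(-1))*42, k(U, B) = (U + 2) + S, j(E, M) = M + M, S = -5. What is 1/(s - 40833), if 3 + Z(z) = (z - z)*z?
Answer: -1/40712 ≈ -2.4563e-5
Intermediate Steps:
j(E, M) = 2*M
Z(z) = -3 (Z(z) = -3 + (z - z)*z = -3 + 0*z = -3 + 0 = -3)
k(U, B) = -3 + U (k(U, B) = (U + 2) - 5 = (2 + U) - 5 = -3 + U)
s = 121 (s = -5 + ((-3 + 2*1)*(-3))*42 = -5 + ((-3 + 2)*(-3))*42 = -5 - 1*(-3)*42 = -5 + 3*42 = -5 + 126 = 121)
1/(s - 40833) = 1/(121 - 40833) = 1/(-40712) = -1/40712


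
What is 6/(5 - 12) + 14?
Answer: 92/7 ≈ 13.143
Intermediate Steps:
6/(5 - 12) + 14 = 6/(-7) + 14 = -1/7*6 + 14 = -6/7 + 14 = 92/7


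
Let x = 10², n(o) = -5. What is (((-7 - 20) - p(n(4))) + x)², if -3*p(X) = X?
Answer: 45796/9 ≈ 5088.4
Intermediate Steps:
p(X) = -X/3
x = 100
(((-7 - 20) - p(n(4))) + x)² = (((-7 - 20) - (-1)*(-5)/3) + 100)² = ((-27 - 1*5/3) + 100)² = ((-27 - 5/3) + 100)² = (-86/3 + 100)² = (214/3)² = 45796/9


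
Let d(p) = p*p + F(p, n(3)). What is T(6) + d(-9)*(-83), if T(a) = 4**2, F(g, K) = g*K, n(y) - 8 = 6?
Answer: 3751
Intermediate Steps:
n(y) = 14 (n(y) = 8 + 6 = 14)
F(g, K) = K*g
d(p) = p**2 + 14*p (d(p) = p*p + 14*p = p**2 + 14*p)
T(a) = 16
T(6) + d(-9)*(-83) = 16 - 9*(14 - 9)*(-83) = 16 - 9*5*(-83) = 16 - 45*(-83) = 16 + 3735 = 3751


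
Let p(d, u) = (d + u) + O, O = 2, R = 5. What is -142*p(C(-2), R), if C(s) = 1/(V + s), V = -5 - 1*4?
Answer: -10792/11 ≈ -981.09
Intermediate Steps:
V = -9 (V = -5 - 4 = -9)
C(s) = 1/(-9 + s)
p(d, u) = 2 + d + u (p(d, u) = (d + u) + 2 = 2 + d + u)
-142*p(C(-2), R) = -142*(2 + 1/(-9 - 2) + 5) = -142*(2 + 1/(-11) + 5) = -142*(2 - 1/11 + 5) = -142*76/11 = -10792/11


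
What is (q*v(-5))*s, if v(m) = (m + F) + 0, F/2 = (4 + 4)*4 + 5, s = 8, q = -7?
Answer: -3864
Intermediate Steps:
F = 74 (F = 2*((4 + 4)*4 + 5) = 2*(8*4 + 5) = 2*(32 + 5) = 2*37 = 74)
v(m) = 74 + m (v(m) = (m + 74) + 0 = (74 + m) + 0 = 74 + m)
(q*v(-5))*s = -7*(74 - 5)*8 = -7*69*8 = -483*8 = -3864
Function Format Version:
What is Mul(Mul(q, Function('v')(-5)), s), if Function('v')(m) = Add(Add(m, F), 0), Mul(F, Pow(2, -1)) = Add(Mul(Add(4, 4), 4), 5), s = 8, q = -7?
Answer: -3864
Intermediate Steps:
F = 74 (F = Mul(2, Add(Mul(Add(4, 4), 4), 5)) = Mul(2, Add(Mul(8, 4), 5)) = Mul(2, Add(32, 5)) = Mul(2, 37) = 74)
Function('v')(m) = Add(74, m) (Function('v')(m) = Add(Add(m, 74), 0) = Add(Add(74, m), 0) = Add(74, m))
Mul(Mul(q, Function('v')(-5)), s) = Mul(Mul(-7, Add(74, -5)), 8) = Mul(Mul(-7, 69), 8) = Mul(-483, 8) = -3864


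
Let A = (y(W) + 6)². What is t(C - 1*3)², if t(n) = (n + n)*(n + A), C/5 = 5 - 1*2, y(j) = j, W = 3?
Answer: 4981824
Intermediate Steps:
C = 15 (C = 5*(5 - 1*2) = 5*(5 - 2) = 5*3 = 15)
A = 81 (A = (3 + 6)² = 9² = 81)
t(n) = 2*n*(81 + n) (t(n) = (n + n)*(n + 81) = (2*n)*(81 + n) = 2*n*(81 + n))
t(C - 1*3)² = (2*(15 - 1*3)*(81 + (15 - 1*3)))² = (2*(15 - 3)*(81 + (15 - 3)))² = (2*12*(81 + 12))² = (2*12*93)² = 2232² = 4981824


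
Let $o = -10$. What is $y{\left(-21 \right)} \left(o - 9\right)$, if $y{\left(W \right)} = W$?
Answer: $399$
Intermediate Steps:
$y{\left(-21 \right)} \left(o - 9\right) = - 21 \left(-10 - 9\right) = \left(-21\right) \left(-19\right) = 399$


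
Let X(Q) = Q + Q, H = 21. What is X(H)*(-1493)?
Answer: -62706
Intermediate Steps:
X(Q) = 2*Q
X(H)*(-1493) = (2*21)*(-1493) = 42*(-1493) = -62706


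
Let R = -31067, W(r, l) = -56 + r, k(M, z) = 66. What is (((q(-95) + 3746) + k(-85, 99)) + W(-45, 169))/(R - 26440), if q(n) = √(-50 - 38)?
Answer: -1237/19169 - 2*I*√22/57507 ≈ -0.064531 - 0.00016313*I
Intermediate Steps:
q(n) = 2*I*√22 (q(n) = √(-88) = 2*I*√22)
(((q(-95) + 3746) + k(-85, 99)) + W(-45, 169))/(R - 26440) = (((2*I*√22 + 3746) + 66) + (-56 - 45))/(-31067 - 26440) = (((3746 + 2*I*√22) + 66) - 101)/(-57507) = ((3812 + 2*I*√22) - 101)*(-1/57507) = (3711 + 2*I*√22)*(-1/57507) = -1237/19169 - 2*I*√22/57507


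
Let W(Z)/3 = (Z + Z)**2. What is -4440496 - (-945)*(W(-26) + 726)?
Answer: 3911414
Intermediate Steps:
W(Z) = 12*Z**2 (W(Z) = 3*(Z + Z)**2 = 3*(2*Z)**2 = 3*(4*Z**2) = 12*Z**2)
-4440496 - (-945)*(W(-26) + 726) = -4440496 - (-945)*(12*(-26)**2 + 726) = -4440496 - (-945)*(12*676 + 726) = -4440496 - (-945)*(8112 + 726) = -4440496 - (-945)*8838 = -4440496 - 1*(-8351910) = -4440496 + 8351910 = 3911414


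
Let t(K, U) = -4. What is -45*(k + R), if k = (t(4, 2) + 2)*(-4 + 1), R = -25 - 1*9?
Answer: 1260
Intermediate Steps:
R = -34 (R = -25 - 9 = -34)
k = 6 (k = (-4 + 2)*(-4 + 1) = -2*(-3) = 6)
-45*(k + R) = -45*(6 - 34) = -45*(-28) = 1260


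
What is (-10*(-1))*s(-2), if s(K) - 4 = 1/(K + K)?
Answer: 75/2 ≈ 37.500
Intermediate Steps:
s(K) = 4 + 1/(2*K) (s(K) = 4 + 1/(K + K) = 4 + 1/(2*K))
(-10*(-1))*s(-2) = (-10*(-1))*(4 + (1/2)/(-2)) = 10*(4 + (1/2)*(-1/2)) = 10*(4 - 1/4) = 10*(15/4) = 75/2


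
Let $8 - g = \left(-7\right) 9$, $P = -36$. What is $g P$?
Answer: $-2556$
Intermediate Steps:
$g = 71$ ($g = 8 - \left(-7\right) 9 = 8 - -63 = 8 + 63 = 71$)
$g P = 71 \left(-36\right) = -2556$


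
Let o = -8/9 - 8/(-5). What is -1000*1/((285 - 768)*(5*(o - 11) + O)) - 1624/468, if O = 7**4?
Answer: -690939218/199163601 ≈ -3.4692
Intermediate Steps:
O = 2401
o = 32/45 (o = -8*1/9 - 8*(-1/5) = -8/9 + 8/5 = 32/45 ≈ 0.71111)
-1000*1/((285 - 768)*(5*(o - 11) + O)) - 1624/468 = -1000*1/((285 - 768)*(5*(32/45 - 11) + 2401)) - 1624/468 = -1000*(-1/(483*(5*(-463/45) + 2401))) - 1624*1/468 = -1000*(-1/(483*(-463/9 + 2401))) - 406/117 = -1000/((-483*21146/9)) - 406/117 = -1000/(-3404506/3) - 406/117 = -1000*(-3/3404506) - 406/117 = 1500/1702253 - 406/117 = -690939218/199163601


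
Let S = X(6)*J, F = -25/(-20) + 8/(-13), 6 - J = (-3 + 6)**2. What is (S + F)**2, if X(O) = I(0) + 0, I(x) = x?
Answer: 1089/2704 ≈ 0.40274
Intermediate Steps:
J = -3 (J = 6 - (-3 + 6)**2 = 6 - 1*3**2 = 6 - 1*9 = 6 - 9 = -3)
X(O) = 0 (X(O) = 0 + 0 = 0)
F = 33/52 (F = -25*(-1/20) + 8*(-1/13) = 5/4 - 8/13 = 33/52 ≈ 0.63461)
S = 0 (S = 0*(-3) = 0)
(S + F)**2 = (0 + 33/52)**2 = (33/52)**2 = 1089/2704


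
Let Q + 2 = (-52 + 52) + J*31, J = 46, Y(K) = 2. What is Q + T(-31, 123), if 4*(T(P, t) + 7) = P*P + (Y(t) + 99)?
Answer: 3365/2 ≈ 1682.5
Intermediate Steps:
T(P, t) = 73/4 + P²/4 (T(P, t) = -7 + (P*P + (2 + 99))/4 = -7 + (P² + 101)/4 = -7 + (101 + P²)/4 = -7 + (101/4 + P²/4) = 73/4 + P²/4)
Q = 1424 (Q = -2 + ((-52 + 52) + 46*31) = -2 + (0 + 1426) = -2 + 1426 = 1424)
Q + T(-31, 123) = 1424 + (73/4 + (¼)*(-31)²) = 1424 + (73/4 + (¼)*961) = 1424 + (73/4 + 961/4) = 1424 + 517/2 = 3365/2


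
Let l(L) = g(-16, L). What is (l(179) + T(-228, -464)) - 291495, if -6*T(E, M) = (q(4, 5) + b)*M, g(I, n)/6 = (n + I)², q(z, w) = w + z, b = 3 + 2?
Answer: -392995/3 ≈ -1.3100e+5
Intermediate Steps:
b = 5
g(I, n) = 6*(I + n)² (g(I, n) = 6*(n + I)² = 6*(I + n)²)
l(L) = 6*(-16 + L)²
T(E, M) = -7*M/3 (T(E, M) = -((5 + 4) + 5)*M/6 = -(9 + 5)*M/6 = -7*M/3)
(l(179) + T(-228, -464)) - 291495 = (6*(-16 + 179)² - 7/3*(-464)) - 291495 = (6*163² + 3248/3) - 291495 = (6*26569 + 3248/3) - 291495 = (159414 + 3248/3) - 291495 = 481490/3 - 291495 = -392995/3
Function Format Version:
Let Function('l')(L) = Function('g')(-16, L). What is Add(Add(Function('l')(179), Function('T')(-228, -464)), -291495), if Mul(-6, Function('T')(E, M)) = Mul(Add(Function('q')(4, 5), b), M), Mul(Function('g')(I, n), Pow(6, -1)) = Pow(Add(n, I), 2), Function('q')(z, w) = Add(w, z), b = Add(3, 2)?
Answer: Rational(-392995, 3) ≈ -1.3100e+5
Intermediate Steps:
b = 5
Function('g')(I, n) = Mul(6, Pow(Add(I, n), 2)) (Function('g')(I, n) = Mul(6, Pow(Add(n, I), 2)) = Mul(6, Pow(Add(I, n), 2)))
Function('l')(L) = Mul(6, Pow(Add(-16, L), 2))
Function('T')(E, M) = Mul(Rational(-7, 3), M) (Function('T')(E, M) = Mul(Rational(-1, 6), Mul(Add(Add(5, 4), 5), M)) = Mul(Rational(-1, 6), Mul(Add(9, 5), M)) = Mul(Rational(-1, 6), Mul(14, M)) = Mul(Rational(-7, 3), M))
Add(Add(Function('l')(179), Function('T')(-228, -464)), -291495) = Add(Add(Mul(6, Pow(Add(-16, 179), 2)), Mul(Rational(-7, 3), -464)), -291495) = Add(Add(Mul(6, Pow(163, 2)), Rational(3248, 3)), -291495) = Add(Add(Mul(6, 26569), Rational(3248, 3)), -291495) = Add(Add(159414, Rational(3248, 3)), -291495) = Add(Rational(481490, 3), -291495) = Rational(-392995, 3)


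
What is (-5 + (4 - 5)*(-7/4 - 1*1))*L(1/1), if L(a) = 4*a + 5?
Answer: -81/4 ≈ -20.250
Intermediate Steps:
L(a) = 5 + 4*a
(-5 + (4 - 5)*(-7/4 - 1*1))*L(1/1) = (-5 + (4 - 5)*(-7/4 - 1*1))*(5 + 4*(1/1)) = (-5 - (-7*1/4 - 1))*(5 + 4*(1*1)) = (-5 - (-7/4 - 1))*(5 + 4*1) = (-5 - 1*(-11/4))*(5 + 4) = (-5 + 11/4)*9 = -9/4*9 = -81/4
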